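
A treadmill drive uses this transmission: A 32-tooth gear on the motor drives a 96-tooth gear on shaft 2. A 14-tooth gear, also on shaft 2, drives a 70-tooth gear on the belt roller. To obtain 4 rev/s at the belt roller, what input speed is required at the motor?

60 rev/s

Overall ratio R = 3 × 5 = 15.
Required input speed = output speed × R = 4 × 15 = 60 rev/s.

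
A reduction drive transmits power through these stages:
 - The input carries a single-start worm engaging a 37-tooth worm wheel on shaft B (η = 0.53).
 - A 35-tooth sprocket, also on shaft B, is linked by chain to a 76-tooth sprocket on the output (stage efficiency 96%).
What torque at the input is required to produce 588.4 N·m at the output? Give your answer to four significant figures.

14.39 N·m

Overall ratio R = 37 × 2.1714 = 80.343; overall efficiency η = 0.53 × 0.96 = 0.5088.
Input torque = output torque / (R × η) = 588.4 / (80.343 × 0.5088) = 14.394 N·m.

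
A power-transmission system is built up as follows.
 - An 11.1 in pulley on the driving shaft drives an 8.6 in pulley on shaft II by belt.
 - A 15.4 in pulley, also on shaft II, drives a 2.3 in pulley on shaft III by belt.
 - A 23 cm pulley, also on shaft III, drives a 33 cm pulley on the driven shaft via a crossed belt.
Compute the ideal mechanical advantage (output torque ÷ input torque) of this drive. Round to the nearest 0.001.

0.166

Each stage contributes driven/driver: belt 8.6/11.1 = 0.77477, belt 2.3/15.4 = 0.14935, belt 33/23 = 1.4348.
Overall: 0.77477 × 0.14935 × 1.4348 = 0.16602.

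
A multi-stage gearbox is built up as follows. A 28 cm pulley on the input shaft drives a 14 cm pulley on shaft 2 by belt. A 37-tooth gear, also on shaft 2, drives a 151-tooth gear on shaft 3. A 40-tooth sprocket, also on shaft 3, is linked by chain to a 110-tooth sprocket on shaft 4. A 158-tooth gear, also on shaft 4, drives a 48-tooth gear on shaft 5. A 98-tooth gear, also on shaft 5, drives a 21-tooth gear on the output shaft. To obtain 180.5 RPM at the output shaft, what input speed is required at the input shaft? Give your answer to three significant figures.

65.9 RPM

Overall ratio R = 0.5 × 4.0811 × 2.75 × 0.3038 × 0.21429 = 0.3653.
Required input speed = output speed × R = 180.5 × 0.3653 = 65.938 RPM.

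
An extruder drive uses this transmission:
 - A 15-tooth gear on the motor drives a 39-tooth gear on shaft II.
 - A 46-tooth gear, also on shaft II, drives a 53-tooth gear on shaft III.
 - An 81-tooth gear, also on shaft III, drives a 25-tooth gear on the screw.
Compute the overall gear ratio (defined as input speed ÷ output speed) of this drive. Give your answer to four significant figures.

0.9246

Each stage contributes driven/driver: gear mesh 39/15 = 2.6, gear mesh 53/46 = 1.1522, gear mesh 25/81 = 0.30864.
Overall: 2.6 × 1.1522 × 0.30864 = 0.92458.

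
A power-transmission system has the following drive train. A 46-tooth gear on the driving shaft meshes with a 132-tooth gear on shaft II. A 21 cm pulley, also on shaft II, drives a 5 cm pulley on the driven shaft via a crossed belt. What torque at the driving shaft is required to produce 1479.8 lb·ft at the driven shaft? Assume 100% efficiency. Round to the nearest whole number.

Overall ratio R = 2.8696 × 0.2381 = 0.68323.
Input torque = output torque / R = 1479.8 / 0.68323 = 2165.9 lb·ft.

2166 lb·ft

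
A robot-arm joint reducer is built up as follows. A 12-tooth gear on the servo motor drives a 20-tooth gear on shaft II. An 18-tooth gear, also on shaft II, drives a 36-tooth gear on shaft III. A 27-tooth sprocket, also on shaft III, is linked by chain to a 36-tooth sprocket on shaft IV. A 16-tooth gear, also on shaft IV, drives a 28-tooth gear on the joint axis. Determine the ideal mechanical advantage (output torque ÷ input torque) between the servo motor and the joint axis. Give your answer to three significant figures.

7.78

Each stage contributes driven/driver: gear mesh 20/12 = 1.6667, gear mesh 36/18 = 2, chain 36/27 = 1.3333, gear mesh 28/16 = 1.75.
Overall: 1.6667 × 2 × 1.3333 × 1.75 = 7.7778.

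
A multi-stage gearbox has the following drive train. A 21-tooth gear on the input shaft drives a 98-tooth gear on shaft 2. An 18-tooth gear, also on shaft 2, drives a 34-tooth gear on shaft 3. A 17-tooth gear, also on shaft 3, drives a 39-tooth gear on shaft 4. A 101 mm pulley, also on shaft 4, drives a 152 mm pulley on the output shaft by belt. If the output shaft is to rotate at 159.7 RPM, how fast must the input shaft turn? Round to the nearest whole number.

Overall ratio R = 4.6667 × 1.8889 × 2.2941 × 1.505 = 30.433.
Required input speed = output speed × R = 159.7 × 30.433 = 4860.2 RPM.

4860 RPM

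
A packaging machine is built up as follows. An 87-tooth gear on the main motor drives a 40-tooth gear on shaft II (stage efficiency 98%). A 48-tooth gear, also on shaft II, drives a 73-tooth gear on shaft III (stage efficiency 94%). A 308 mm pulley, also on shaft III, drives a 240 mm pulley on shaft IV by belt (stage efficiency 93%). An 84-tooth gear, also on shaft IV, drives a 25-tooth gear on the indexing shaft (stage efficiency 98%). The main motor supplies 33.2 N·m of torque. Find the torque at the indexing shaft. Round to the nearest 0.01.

4.52 N·m

Gear mesh: ratio = 40/87 = 0.45977; torque at shaft II = 33.2 × 0.45977 × 0.98 = 14.959 N·m.
Gear mesh: ratio = 73/48 = 1.5208; torque at shaft III = 14.959 × 1.5208 × 0.94 = 21.385 N·m.
Belt: ratio = 240/308 = 0.77922; torque at shaft IV = 21.385 × 0.77922 × 0.93 = 15.497 N·m.
Gear mesh: ratio = 25/84 = 0.29762; torque at the indexing shaft = 15.497 × 0.29762 × 0.98 = 4.5201 N·m.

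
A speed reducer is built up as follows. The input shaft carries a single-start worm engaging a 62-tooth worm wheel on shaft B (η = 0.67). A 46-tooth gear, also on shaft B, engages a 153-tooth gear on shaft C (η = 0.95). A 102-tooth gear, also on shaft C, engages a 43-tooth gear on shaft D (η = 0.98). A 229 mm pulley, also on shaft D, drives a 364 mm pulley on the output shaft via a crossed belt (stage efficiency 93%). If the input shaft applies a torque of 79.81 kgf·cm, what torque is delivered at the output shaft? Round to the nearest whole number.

6398 kgf·cm

After the worm (62/1): 79.81 × 62 × 0.67 = 3315.3 kgf·cm
After the gear mesh (153/46): 3315.3 × 3.3261 × 0.95 = 10476 kgf·cm
After the gear mesh (43/102): 10476 × 0.42157 × 0.98 = 4327.9 kgf·cm
After the belt (364/229): 4327.9 × 1.5895 × 0.93 = 6397.7 kgf·cm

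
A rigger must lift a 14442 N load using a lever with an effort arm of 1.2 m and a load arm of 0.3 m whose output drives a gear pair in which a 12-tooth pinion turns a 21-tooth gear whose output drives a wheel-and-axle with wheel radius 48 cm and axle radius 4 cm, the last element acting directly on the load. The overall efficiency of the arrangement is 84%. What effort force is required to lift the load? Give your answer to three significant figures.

205 N

Lever MA = effort arm / load arm = 1.2/0.3 = 4.
Gear pair MA = 21/12 = 1.75.
Wheel-and-axle MA = R/r = 48/4 = 12.
Combined ideal MA = 4 × 1.75 × 12 = 84.
Actual MA = 84 × 0.84 = 70.56.
Effort = load / actual MA = 14442 / 70.56 = 204.68 N.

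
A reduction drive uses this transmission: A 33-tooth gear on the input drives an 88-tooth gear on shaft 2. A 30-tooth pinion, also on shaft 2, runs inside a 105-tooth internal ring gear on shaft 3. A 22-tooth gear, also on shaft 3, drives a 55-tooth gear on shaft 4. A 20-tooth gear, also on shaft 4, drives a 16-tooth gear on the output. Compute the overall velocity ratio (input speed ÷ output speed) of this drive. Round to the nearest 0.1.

Each stage contributes driven/driver: gear mesh 88/33 = 2.6667, internal gear 105/30 = 3.5, gear mesh 55/22 = 2.5, gear mesh 16/20 = 0.8.
Overall: 2.6667 × 3.5 × 2.5 × 0.8 = 18.667.

18.7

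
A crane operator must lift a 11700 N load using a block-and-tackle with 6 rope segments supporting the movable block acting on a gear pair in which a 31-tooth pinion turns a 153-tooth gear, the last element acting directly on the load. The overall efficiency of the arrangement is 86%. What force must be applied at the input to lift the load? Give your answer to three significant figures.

459 N

Block-and-tackle MA = number of supporting rope parts = 6.
Gear pair MA = 153/31 = 4.9355.
Combined ideal MA = 6 × 4.9355 = 29.613.
Actual MA = 29.613 × 0.86 = 25.467.
Effort = load / actual MA = 11700 / 25.467 = 459.42 N.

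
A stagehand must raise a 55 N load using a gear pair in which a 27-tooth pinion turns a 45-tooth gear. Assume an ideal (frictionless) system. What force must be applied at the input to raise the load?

33 N

Gear pair MA = 45/27 = 1.6667.
Effort = load / MA = 55 / 1.6667 = 33 N.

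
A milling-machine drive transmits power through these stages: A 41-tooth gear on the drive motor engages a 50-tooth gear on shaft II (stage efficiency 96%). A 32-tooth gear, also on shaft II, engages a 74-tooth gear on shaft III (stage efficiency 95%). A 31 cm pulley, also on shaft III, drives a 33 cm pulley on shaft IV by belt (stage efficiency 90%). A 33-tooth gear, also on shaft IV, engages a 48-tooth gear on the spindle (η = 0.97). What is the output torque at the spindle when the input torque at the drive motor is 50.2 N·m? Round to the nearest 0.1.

Gear mesh: ratio = 50/41 = 1.2195; torque at shaft II = 50.2 × 1.2195 × 0.96 = 58.771 N·m.
Gear mesh: ratio = 74/32 = 2.3125; torque at shaft III = 58.771 × 2.3125 × 0.95 = 129.11 N·m.
Belt: ratio = 33/31 = 1.0645; torque at shaft IV = 129.11 × 1.0645 × 0.90 = 123.7 N·m.
Gear mesh: ratio = 48/33 = 1.4545; torque at the spindle = 123.7 × 1.4545 × 0.97 = 174.53 N·m.

174.5 N·m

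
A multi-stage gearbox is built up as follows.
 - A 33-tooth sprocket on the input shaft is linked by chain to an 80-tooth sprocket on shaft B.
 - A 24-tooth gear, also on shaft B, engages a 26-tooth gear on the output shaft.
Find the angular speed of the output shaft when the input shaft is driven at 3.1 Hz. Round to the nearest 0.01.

Chain: ratio = 80/33 = 2.4242, so shaft B turns at 3.1 / 2.4242 = 1.2788 Hz.
Gear mesh: ratio = 26/24 = 1.0833, so the output shaft turns at 1.2788 / 1.0833 = 1.1804 Hz.

1.18 Hz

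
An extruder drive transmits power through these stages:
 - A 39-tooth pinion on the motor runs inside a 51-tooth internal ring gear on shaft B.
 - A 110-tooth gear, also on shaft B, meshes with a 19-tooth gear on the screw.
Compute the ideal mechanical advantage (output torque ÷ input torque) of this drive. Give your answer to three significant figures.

Each stage contributes driven/driver: internal gear 51/39 = 1.3077, gear mesh 19/110 = 0.17273.
Overall: 1.3077 × 0.17273 = 0.22587.

0.226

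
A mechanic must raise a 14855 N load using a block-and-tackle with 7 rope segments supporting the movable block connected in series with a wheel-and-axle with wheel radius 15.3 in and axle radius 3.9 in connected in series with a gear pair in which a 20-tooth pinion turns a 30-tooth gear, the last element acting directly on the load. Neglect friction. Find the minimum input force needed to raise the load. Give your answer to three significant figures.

361 N

Block-and-tackle MA = number of supporting rope parts = 7.
Wheel-and-axle MA = R/r = 15.3/3.9 = 3.9231.
Gear pair MA = 30/20 = 1.5.
Combined ideal MA = 7 × 3.9231 × 1.5 = 41.192.
Effort = load / MA = 14855 / 41.192 = 360.63 N.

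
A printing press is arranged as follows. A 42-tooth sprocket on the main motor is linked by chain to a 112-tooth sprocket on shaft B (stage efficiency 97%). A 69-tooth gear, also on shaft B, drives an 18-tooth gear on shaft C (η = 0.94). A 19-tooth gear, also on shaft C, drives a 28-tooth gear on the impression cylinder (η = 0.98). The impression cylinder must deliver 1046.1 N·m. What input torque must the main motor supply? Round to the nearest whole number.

Overall ratio R = 2.6667 × 0.26087 × 1.4737 = 1.0252; overall efficiency η = 0.97 × 0.94 × 0.98 = 0.8936.
Input torque = output torque / (R × η) = 1046.1 / (1.0252 × 0.8936) = 1142 N·m.

1142 N·m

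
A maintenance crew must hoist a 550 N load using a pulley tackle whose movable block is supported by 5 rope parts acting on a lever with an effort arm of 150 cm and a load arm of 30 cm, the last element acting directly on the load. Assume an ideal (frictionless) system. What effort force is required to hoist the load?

22 N

Block-and-tackle MA = number of supporting rope parts = 5.
Lever MA = effort arm / load arm = 150/30 = 5.
Combined ideal MA = 5 × 5 = 25.
Effort = load / MA = 550 / 25 = 22 N.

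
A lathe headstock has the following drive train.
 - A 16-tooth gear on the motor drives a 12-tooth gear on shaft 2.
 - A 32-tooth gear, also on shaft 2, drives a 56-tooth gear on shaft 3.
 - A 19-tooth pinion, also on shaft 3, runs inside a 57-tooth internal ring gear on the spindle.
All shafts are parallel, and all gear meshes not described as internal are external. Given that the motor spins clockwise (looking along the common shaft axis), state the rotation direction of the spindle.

clockwise

the motor → shaft 2: external mesh, 1 reversal → CCW.
shaft 2 → shaft 3: external mesh, 1 reversal → CW.
shaft 3 → the spindle: internal mesh, same direction → CW.
2 reversals in total — an even number — so the spindle turns the same way as the motor.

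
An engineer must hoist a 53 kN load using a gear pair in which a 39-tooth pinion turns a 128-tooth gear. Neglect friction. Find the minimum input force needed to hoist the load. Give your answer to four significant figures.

Gear pair MA = 128/39 = 3.2821.
Effort = load / MA = 53 / 3.2821 = 16.148 kN.

16.15 kN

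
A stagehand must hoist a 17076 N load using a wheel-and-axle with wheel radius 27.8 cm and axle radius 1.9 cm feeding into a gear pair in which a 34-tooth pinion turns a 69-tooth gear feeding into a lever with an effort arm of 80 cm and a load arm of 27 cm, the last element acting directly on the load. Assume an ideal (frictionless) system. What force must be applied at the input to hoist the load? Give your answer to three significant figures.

Wheel-and-axle MA = R/r = 27.8/1.9 = 14.632.
Gear pair MA = 69/34 = 2.0294.
Lever MA = effort arm / load arm = 80/27 = 2.963.
Combined ideal MA = 14.632 × 2.0294 × 2.963 = 87.981.
Effort = load / MA = 17076 / 87.981 = 194.09 N.

194 N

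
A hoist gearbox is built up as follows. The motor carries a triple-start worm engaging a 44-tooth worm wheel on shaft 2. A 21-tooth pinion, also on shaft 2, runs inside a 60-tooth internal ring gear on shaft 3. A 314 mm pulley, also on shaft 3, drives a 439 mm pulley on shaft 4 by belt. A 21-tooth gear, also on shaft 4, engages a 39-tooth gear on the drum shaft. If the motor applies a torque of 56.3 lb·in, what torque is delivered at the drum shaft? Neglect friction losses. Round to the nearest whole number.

worm 44/3 = 14.667 → τ = 56.3·14.667 = 825.73 lb·in
internal gear 60/21 = 2.8571 → τ = 825.73·2.8571 = 2359.2 lb·in
belt 439/314 = 1.3981 → τ = 2359.2·1.3981 = 3298.4 lb·in
gear mesh 39/21 = 1.8571 → τ = 3298.4·1.8571 = 6125.6 lb·in

6126 lb·in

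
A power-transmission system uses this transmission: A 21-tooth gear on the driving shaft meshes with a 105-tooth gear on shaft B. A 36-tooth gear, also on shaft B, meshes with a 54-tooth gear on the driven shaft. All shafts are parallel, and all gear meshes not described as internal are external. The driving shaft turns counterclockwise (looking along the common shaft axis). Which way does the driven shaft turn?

counterclockwise

the driving shaft → shaft B: external mesh, 1 reversal → CW.
shaft B → the driven shaft: external mesh, 1 reversal → CCW.
2 reversals in total — an even number — so the driven shaft turns the same way as the driving shaft.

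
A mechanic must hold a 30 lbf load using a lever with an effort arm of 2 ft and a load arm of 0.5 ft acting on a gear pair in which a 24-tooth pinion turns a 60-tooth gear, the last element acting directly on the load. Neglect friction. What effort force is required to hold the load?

3 lbf

Lever MA = effort arm / load arm = 2/0.5 = 4.
Gear pair MA = 60/24 = 2.5.
Combined ideal MA = 4 × 2.5 = 10.
Effort = load / MA = 30 / 10 = 3 lbf.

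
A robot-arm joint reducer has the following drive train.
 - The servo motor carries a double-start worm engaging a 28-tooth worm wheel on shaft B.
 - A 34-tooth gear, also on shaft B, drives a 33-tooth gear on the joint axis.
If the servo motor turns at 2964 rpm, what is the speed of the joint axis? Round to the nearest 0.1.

218.1 rpm

Worm: ratio = 28/2 = 14, so shaft B turns at 2964 / 14 = 211.71 rpm.
Gear mesh: ratio = 33/34 = 0.97059, so the joint axis turns at 211.71 / 0.97059 = 218.13 rpm.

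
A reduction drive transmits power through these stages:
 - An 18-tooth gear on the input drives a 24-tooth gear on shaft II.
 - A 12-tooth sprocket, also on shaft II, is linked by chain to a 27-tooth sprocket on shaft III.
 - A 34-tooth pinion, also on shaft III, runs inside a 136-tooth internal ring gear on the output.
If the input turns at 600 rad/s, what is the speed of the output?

50 rad/s

the input → shaft II (gear mesh, 24/18): 600 ÷ 1.3333 = 450 rad/s
shaft II → shaft III (chain, 27/12): 450 ÷ 2.25 = 200 rad/s
shaft III → the output (internal gear, 136/34): 200 ÷ 4 = 50 rad/s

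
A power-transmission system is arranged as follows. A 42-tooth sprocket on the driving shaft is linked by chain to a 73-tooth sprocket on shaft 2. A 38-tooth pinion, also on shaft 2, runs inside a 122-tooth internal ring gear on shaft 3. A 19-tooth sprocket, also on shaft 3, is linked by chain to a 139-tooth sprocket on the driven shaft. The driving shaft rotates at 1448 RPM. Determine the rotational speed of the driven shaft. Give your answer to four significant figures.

35.47 RPM

chain 73/42 = 1.7381 → 1448/1.7381 = 833.1 RPM
internal gear 122/38 = 3.2105 → 833.1/3.2105 = 259.49 RPM
chain 139/19 = 7.3158 → 259.49/7.3158 = 35.47 RPM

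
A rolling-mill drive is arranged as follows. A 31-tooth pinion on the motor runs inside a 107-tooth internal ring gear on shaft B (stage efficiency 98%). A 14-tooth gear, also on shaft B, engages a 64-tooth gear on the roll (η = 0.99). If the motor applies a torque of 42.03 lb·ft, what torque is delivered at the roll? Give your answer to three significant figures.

After the internal gear (107/31): 42.03 × 3.4516 × 0.98 = 142.17 lb·ft
After the gear mesh (64/14): 142.17 × 4.5714 × 0.99 = 643.42 lb·ft

643 lb·ft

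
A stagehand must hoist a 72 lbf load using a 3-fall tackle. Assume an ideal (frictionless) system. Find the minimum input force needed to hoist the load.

24 lbf

Block-and-tackle MA = number of supporting rope parts = 3.
Effort = load / MA = 72 / 3 = 24 lbf.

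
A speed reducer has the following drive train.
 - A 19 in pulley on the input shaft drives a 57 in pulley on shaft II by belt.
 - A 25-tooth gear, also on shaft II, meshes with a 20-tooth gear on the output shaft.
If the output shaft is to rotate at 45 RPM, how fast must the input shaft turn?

108 RPM

Overall ratio R = 3 × 0.8 = 2.4.
Required input speed = output speed × R = 45 × 2.4 = 108 RPM.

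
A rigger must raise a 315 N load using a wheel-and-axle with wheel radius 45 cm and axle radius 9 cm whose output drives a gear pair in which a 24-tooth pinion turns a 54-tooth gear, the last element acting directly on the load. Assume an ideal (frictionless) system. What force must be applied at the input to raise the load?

28 N

Wheel-and-axle MA = R/r = 45/9 = 5.
Gear pair MA = 54/24 = 2.25.
Combined ideal MA = 5 × 2.25 = 11.25.
Effort = load / MA = 315 / 11.25 = 28 N.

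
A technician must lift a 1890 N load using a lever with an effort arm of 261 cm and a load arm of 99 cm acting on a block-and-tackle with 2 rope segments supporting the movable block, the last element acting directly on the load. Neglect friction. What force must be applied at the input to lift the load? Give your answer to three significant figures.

Lever MA = effort arm / load arm = 261/99 = 2.6364.
Block-and-tackle MA = number of supporting rope parts = 2.
Combined ideal MA = 2.6364 × 2 = 5.2727.
Effort = load / MA = 1890 / 5.2727 = 358.45 N.

358 N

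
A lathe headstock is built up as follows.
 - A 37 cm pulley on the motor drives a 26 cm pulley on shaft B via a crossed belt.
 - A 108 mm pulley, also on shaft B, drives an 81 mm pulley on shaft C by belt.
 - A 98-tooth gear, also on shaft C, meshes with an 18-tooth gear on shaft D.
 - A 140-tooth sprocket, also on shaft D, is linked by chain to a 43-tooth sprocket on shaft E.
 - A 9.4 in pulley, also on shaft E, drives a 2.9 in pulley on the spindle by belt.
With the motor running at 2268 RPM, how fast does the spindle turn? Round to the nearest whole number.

247260 RPM

Belt: ratio = 26/37 = 0.7027, so shaft B turns at 2268 / 0.7027 = 3227.5 RPM.
Belt: ratio = 81/108 = 0.75, so shaft C turns at 3227.5 / 0.75 = 4303.4 RPM.
Gear mesh: ratio = 18/98 = 0.18367, so shaft D turns at 4303.4 / 0.18367 = 23430 RPM.
Chain: ratio = 43/140 = 0.30714, so shaft E turns at 23430 / 0.30714 = 76282 RPM.
Belt: ratio = 2.9/9.4 = 0.30851, so the spindle turns at 76282 / 0.30851 = 2.4726e+05 RPM.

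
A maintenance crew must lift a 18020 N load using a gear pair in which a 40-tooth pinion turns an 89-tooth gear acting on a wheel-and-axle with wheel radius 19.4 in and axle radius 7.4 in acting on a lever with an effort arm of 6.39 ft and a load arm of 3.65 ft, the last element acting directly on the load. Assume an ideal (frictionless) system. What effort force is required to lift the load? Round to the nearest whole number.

Gear pair MA = 89/40 = 2.225.
Wheel-and-axle MA = R/r = 19.4/7.4 = 2.6216.
Lever MA = effort arm / load arm = 6.39/3.65 = 1.7507.
Combined ideal MA = 2.225 × 2.6216 × 1.7507 = 10.212.
Effort = load / MA = 18020 / 10.212 = 1764.6 N.

1765 N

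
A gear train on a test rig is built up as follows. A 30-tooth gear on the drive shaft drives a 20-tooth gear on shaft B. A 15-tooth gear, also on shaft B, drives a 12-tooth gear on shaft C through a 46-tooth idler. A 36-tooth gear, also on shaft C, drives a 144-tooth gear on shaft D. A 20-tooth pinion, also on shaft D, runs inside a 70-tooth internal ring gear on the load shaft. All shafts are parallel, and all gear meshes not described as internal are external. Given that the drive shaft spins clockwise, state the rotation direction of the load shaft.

the drive shaft → shaft B: external mesh, 1 reversal → CCW.
shaft B → shaft C: driver → idler → driven is 2 external meshes, 2 reversals → CCW.
shaft C → shaft D: external mesh, 1 reversal → CW.
shaft D → the load shaft: internal mesh, same direction → CW.
4 reversals in total — an even number — so the load shaft turns the same way as the drive shaft.

clockwise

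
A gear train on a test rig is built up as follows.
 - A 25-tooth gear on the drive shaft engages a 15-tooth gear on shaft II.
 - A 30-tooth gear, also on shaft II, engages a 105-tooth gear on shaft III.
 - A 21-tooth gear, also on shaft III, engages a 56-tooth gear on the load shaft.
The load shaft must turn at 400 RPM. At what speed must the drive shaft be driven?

Overall ratio R = 0.6 × 3.5 × 2.6667 = 5.6.
Required input speed = output speed × R = 400 × 5.6 = 2240 RPM.

2240 RPM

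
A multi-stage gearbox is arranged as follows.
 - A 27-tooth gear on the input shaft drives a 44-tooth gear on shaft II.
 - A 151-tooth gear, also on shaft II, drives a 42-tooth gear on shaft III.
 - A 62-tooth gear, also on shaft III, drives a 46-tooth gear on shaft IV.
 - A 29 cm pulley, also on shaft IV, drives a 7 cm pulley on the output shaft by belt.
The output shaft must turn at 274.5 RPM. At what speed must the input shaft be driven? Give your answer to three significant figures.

22.3 RPM

Overall ratio R = 1.6296 × 0.27815 × 0.74194 × 0.24138 = 0.081176.
Required input speed = output speed × R = 274.5 × 0.081176 = 22.283 RPM.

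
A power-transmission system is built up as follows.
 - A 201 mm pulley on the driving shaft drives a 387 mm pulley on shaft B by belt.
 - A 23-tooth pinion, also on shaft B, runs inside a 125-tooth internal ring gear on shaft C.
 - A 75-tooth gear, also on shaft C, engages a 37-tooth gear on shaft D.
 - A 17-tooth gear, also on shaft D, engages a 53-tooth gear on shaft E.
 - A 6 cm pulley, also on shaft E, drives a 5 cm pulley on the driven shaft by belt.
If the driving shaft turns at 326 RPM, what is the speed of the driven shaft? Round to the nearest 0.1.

the driving shaft → shaft B (belt, 387/201): 326 ÷ 1.9254 = 169.32 RPM
shaft B → shaft C (internal gear, 125/23): 169.32 ÷ 5.4348 = 31.154 RPM
shaft C → shaft D (gear mesh, 37/75): 31.154 ÷ 0.49333 = 63.151 RPM
shaft D → shaft E (gear mesh, 53/17): 63.151 ÷ 3.1176 = 20.256 RPM
shaft E → the driven shaft (belt, 5/6): 20.256 ÷ 0.83333 = 24.307 RPM

24.3 RPM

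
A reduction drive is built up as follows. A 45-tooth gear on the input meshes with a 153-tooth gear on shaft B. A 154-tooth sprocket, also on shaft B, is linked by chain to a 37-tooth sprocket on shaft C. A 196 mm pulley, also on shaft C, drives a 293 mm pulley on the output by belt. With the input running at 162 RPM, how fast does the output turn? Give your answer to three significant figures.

Gear mesh: ratio = 153/45 = 3.4, so shaft B turns at 162 / 3.4 = 47.647 RPM.
Chain: ratio = 37/154 = 0.24026, so shaft C turns at 47.647 / 0.24026 = 198.31 RPM.
Belt: ratio = 293/196 = 1.4949, so the output turns at 198.31 / 1.4949 = 132.66 RPM.

133 RPM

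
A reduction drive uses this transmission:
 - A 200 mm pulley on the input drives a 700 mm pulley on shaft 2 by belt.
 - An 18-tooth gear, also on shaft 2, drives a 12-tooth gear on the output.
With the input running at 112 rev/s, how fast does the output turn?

48 rev/s

Belt: ratio = 700/200 = 3.5, so shaft 2 turns at 112 / 3.5 = 32 rev/s.
Gear mesh: ratio = 12/18 = 0.66667, so the output turns at 32 / 0.66667 = 48 rev/s.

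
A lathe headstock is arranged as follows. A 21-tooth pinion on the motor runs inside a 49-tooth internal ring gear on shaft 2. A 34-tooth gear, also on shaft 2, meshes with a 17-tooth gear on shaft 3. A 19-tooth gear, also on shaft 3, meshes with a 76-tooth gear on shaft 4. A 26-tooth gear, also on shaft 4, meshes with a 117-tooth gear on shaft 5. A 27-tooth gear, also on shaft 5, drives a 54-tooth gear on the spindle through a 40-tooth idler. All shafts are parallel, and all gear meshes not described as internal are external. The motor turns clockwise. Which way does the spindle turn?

anticlockwise

the motor → shaft 2: internal mesh, same direction → CW.
shaft 2 → shaft 3: external mesh, 1 reversal → CCW.
shaft 3 → shaft 4: external mesh, 1 reversal → CW.
shaft 4 → shaft 5: external mesh, 1 reversal → CCW.
shaft 5 → the spindle: driver → idler → driven is 2 external meshes, 2 reversals → CCW.
5 reversals in total — an odd number — so the spindle turns opposite to the motor.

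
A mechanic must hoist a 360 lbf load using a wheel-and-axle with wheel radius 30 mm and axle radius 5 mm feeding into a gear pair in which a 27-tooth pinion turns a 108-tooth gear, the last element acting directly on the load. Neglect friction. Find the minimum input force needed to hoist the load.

Wheel-and-axle MA = R/r = 30/5 = 6.
Gear pair MA = 108/27 = 4.
Combined ideal MA = 6 × 4 = 24.
Effort = load / MA = 360 / 24 = 15 lbf.

15 lbf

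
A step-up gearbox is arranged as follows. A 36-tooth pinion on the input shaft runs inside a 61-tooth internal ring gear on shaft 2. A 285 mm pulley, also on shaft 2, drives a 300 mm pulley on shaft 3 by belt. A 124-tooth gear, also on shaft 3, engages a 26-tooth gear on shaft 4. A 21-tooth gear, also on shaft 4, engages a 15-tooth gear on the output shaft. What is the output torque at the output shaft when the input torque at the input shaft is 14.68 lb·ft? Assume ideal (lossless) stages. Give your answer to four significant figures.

3.922 lb·ft

internal gear 61/36 = 1.6944 → τ = 14.68·1.6944 = 24.874 lb·ft
belt 300/285 = 1.0526 → τ = 24.874·1.0526 = 26.184 lb·ft
gear mesh 26/124 = 0.20968 → τ = 26.184·0.20968 = 5.4901 lb·ft
gear mesh 15/21 = 0.71429 → τ = 5.4901·0.71429 = 3.9215 lb·ft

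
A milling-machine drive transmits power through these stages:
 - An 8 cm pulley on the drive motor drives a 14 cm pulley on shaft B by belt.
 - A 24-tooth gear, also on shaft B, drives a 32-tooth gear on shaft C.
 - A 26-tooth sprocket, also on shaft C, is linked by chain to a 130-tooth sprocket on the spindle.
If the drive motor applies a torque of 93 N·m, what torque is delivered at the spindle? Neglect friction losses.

1085 N·m

belt 14/8 = 1.75 → τ = 93·1.75 = 162.75 N·m
gear mesh 32/24 = 1.3333 → τ = 162.75·1.3333 = 217 N·m
chain 130/26 = 5 → τ = 217·5 = 1085 N·m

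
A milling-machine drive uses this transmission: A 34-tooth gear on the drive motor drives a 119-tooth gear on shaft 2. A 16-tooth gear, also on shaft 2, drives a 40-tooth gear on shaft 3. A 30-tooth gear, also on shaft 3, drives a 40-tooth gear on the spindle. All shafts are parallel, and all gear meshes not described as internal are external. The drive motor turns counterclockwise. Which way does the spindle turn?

clockwise

the drive motor → shaft 2: external mesh, 1 reversal → CW.
shaft 2 → shaft 3: external mesh, 1 reversal → CCW.
shaft 3 → the spindle: external mesh, 1 reversal → CW.
3 reversals in total — an odd number — so the spindle turns opposite to the drive motor.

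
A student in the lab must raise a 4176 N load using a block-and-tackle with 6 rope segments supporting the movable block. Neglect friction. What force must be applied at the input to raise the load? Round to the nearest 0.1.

Block-and-tackle MA = number of supporting rope parts = 6.
Effort = load / MA = 4176 / 6 = 696 N.

696.0 N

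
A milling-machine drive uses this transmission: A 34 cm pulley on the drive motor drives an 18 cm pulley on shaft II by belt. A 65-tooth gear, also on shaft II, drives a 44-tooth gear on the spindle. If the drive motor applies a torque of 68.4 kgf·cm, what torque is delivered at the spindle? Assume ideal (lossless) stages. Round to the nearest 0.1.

belt 18/34 = 0.52941 → τ = 68.4·0.52941 = 36.212 kgf·cm
gear mesh 44/65 = 0.67692 → τ = 36.212·0.67692 = 24.513 kgf·cm

24.5 kgf·cm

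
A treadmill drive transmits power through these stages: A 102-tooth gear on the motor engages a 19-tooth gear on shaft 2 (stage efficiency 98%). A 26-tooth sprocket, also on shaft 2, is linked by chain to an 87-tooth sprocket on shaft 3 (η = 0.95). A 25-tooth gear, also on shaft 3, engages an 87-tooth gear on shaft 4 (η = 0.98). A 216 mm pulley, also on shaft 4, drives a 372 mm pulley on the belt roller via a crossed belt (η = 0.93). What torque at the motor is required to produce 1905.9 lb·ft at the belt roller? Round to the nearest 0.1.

601.3 lb·ft

Overall ratio R = 0.18627 × 3.3462 × 3.48 × 1.7222 = 3.7357; overall efficiency η = 0.98 × 0.95 × 0.98 × 0.93 = 0.8485.
Input torque = output torque / (R × η) = 1905.9 / (3.7357 × 0.8485) = 601.28 lb·ft.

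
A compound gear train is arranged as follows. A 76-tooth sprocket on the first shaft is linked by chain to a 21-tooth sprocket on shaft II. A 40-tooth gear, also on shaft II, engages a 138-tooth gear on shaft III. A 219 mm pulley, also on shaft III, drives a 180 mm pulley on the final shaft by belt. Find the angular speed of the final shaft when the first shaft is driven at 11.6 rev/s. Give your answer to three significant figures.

14.8 rev/s

Chain: ratio = 21/76 = 0.27632, so shaft II turns at 11.6 / 0.27632 = 41.981 rev/s.
Gear mesh: ratio = 138/40 = 3.45, so shaft III turns at 41.981 / 3.45 = 12.168 rev/s.
Belt: ratio = 180/219 = 0.82192, so the final shaft turns at 12.168 / 0.82192 = 14.805 rev/s.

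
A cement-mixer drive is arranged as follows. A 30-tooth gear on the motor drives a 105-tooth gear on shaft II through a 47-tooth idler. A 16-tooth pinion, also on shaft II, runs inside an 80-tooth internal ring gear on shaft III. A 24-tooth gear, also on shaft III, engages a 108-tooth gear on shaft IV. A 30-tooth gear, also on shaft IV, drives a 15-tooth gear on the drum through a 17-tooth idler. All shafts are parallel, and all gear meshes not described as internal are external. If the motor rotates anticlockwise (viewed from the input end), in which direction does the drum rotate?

clockwise

the motor → shaft II: driver → idler → driven is 2 external meshes, 2 reversals → CCW.
shaft II → shaft III: internal mesh, same direction → CCW.
shaft III → shaft IV: external mesh, 1 reversal → CW.
shaft IV → the drum: driver → idler → driven is 2 external meshes, 2 reversals → CW.
5 reversals in total — an odd number — so the drum turns opposite to the motor.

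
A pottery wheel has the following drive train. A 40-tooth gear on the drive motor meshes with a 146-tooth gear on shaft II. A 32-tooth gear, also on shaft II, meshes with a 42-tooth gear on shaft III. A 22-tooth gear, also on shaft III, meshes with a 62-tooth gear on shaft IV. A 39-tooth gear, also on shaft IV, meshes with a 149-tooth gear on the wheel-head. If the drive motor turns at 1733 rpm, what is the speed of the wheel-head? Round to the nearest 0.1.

Gear mesh: ratio = 146/40 = 3.65, so shaft II turns at 1733 / 3.65 = 474.79 rpm.
Gear mesh: ratio = 42/32 = 1.3125, so shaft III turns at 474.79 / 1.3125 = 361.75 rpm.
Gear mesh: ratio = 62/22 = 2.8182, so shaft IV turns at 361.75 / 2.8182 = 128.36 rpm.
Gear mesh: ratio = 149/39 = 3.8205, so the wheel-head turns at 128.36 / 3.8205 = 33.598 rpm.

33.6 rpm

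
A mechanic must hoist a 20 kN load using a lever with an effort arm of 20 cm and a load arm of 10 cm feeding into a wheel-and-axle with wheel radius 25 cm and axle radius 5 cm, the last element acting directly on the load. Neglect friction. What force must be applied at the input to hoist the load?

2 kN

Lever MA = effort arm / load arm = 20/10 = 2.
Wheel-and-axle MA = R/r = 25/5 = 5.
Combined ideal MA = 2 × 5 = 10.
Effort = load / MA = 20 / 10 = 2 kN.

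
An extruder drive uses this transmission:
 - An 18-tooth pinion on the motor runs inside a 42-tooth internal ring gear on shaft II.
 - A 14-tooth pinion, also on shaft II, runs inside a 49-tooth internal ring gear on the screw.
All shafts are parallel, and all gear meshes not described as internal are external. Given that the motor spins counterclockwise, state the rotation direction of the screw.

counterclockwise

the motor → shaft II: internal mesh, same direction → CCW.
shaft II → the screw: internal mesh, same direction → CCW.
0 reversals in total — an even number — so the screw turns the same way as the motor.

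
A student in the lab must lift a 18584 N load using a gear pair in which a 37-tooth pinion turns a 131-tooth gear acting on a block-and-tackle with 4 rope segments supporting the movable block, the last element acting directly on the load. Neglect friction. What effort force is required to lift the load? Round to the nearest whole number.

1312 N

Gear pair MA = 131/37 = 3.5405.
Block-and-tackle MA = number of supporting rope parts = 4.
Combined ideal MA = 3.5405 × 4 = 14.162.
Effort = load / MA = 18584 / 14.162 = 1312.2 N.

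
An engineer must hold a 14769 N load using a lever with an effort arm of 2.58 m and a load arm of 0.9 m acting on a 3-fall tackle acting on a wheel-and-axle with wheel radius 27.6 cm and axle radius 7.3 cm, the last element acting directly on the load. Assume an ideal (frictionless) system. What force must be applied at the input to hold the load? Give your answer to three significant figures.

454 N

Lever MA = effort arm / load arm = 2.58/0.9 = 2.8667.
Block-and-tackle MA = number of supporting rope parts = 3.
Wheel-and-axle MA = R/r = 27.6/7.3 = 3.7808.
Combined ideal MA = 2.8667 × 3 × 3.7808 = 32.515.
Effort = load / MA = 14769 / 32.515 = 454.22 N.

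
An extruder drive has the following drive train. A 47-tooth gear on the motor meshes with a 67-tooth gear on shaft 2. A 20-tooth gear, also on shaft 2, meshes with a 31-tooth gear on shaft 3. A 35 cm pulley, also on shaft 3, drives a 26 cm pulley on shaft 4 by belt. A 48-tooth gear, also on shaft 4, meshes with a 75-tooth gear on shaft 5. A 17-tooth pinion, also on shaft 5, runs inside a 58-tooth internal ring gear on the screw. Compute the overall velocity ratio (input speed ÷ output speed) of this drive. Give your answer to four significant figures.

8.750

Each stage contributes driven/driver: gear mesh 67/47 = 1.4255, gear mesh 31/20 = 1.55, belt 26/35 = 0.74286, gear mesh 75/48 = 1.5625, internal gear 58/17 = 3.4118.
Overall: 1.4255 × 1.55 × 0.74286 × 1.5625 × 3.4118 = 8.7501.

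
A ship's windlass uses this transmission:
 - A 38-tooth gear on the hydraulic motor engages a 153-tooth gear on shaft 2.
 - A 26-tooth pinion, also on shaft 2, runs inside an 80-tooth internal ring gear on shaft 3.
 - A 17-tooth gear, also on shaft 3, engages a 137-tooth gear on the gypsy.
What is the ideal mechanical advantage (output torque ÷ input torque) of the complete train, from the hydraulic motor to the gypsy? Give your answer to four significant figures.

Each stage contributes driven/driver: gear mesh 153/38 = 4.0263, internal gear 80/26 = 3.0769, gear mesh 137/17 = 8.0588.
Overall: 4.0263 × 3.0769 × 8.0588 = 99.838.

99.84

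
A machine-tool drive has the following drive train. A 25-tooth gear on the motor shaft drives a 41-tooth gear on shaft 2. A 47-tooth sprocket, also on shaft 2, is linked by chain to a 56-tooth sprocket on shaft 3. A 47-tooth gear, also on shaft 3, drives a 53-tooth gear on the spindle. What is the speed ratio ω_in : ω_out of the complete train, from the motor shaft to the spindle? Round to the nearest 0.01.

Each stage contributes driven/driver: gear mesh 41/25 = 1.64, chain 56/47 = 1.1915, gear mesh 53/47 = 1.1277.
Overall: 1.64 × 1.1915 × 1.1277 = 2.2035.

2.20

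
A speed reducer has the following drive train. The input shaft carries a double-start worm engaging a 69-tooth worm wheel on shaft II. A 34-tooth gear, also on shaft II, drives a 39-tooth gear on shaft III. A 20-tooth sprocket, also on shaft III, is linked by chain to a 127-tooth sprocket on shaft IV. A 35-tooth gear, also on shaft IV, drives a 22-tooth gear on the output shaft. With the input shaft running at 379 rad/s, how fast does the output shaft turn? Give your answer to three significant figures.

2.40 rad/s

the input shaft → shaft II (worm, 69/2): 379 ÷ 34.5 = 10.986 rad/s
shaft II → shaft III (gear mesh, 39/34): 10.986 ÷ 1.1471 = 9.5771 rad/s
shaft III → shaft IV (chain, 127/20): 9.5771 ÷ 6.35 = 1.5082 rad/s
shaft IV → the output shaft (gear mesh, 22/35): 1.5082 ÷ 0.62857 = 2.3994 rad/s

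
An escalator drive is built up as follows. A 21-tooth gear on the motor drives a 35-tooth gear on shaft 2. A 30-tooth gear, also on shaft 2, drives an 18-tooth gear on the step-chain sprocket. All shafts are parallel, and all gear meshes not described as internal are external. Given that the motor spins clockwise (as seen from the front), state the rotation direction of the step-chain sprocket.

clockwise

the motor → shaft 2: external mesh, 1 reversal → CCW.
shaft 2 → the step-chain sprocket: external mesh, 1 reversal → CW.
2 reversals in total — an even number — so the step-chain sprocket turns the same way as the motor.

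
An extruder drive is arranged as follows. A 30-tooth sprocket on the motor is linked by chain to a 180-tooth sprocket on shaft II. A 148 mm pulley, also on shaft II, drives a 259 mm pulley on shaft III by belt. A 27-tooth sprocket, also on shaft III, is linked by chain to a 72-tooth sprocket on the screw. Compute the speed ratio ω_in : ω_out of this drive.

28

Each stage contributes driven/driver: chain 180/30 = 6, belt 259/148 = 1.75, chain 72/27 = 2.6667.
Overall: 6 × 1.75 × 2.6667 = 28.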